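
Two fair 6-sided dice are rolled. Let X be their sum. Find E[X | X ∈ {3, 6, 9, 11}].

P(X ∈ {3, 6, 9, 11}) = 13/36.
Σ over the event: 3·1/18 + 6·5/36 + 9·1/9 + 11·1/18 = 47/18.
E[X | X ∈ {3, 6, 9, 11}] = (47/18) / (13/36) = 94/13.

94/13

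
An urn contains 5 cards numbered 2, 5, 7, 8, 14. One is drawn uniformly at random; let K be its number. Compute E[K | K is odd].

P(K is odd) = 2/5.
Σ over the event: 5·1/5 + 7·1/5 = 12/5.
E[K | K is odd] = (12/5) / (2/5) = 6.

6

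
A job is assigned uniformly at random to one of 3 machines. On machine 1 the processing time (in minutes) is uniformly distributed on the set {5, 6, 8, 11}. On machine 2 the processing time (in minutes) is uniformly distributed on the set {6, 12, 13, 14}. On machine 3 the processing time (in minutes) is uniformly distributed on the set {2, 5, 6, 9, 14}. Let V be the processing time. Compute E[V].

173/20

E[V | machine 1] = (5+6+8+11)/4 = 15/2.
E[V | machine 2] = (6+12+13+14)/4 = 45/4.
E[V | machine 3] = (2+5+6+9+14)/5 = 36/5.
E[V] = (1/3)·(15/2) + (1/3)·(45/4) + (1/3)·(36/5) = 173/20.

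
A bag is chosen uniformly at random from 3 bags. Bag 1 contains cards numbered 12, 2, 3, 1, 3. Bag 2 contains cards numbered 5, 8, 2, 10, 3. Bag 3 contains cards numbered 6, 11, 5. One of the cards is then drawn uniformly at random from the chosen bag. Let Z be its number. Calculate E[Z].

E[Z | bag 1] = (12+2+3+1+3)/5 = 21/5.
E[Z | bag 2] = (5+8+2+10+3)/5 = 28/5.
E[Z | bag 3] = (6+11+5)/3 = 22/3.
By the law of total expectation,
E[Z] = (1/3)·(21/5) + (1/3)·(28/5) + (1/3)·(22/3) = 257/45.

257/45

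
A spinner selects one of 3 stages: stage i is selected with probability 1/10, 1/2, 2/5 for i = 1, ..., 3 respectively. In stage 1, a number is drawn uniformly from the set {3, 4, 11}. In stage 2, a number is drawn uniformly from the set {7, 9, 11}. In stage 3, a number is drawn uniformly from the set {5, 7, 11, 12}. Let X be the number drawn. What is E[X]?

43/5

E[X | stage 1] = (3+4+11)/3 = 6.
E[X | stage 2] = (7+9+11)/3 = 9.
E[X | stage 3] = (5+7+11+12)/4 = 35/4.
E[X] = (1/10)·(6) + (1/2)·(9) + (2/5)·(35/4) = 43/5.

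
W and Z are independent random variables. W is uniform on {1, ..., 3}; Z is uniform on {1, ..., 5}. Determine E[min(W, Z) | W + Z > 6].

Outcomes with W + Z > 6: (2,5), (3,4), (3,5), each with probability 1/15.
E[min(W, Z) | W + Z > 6] = (2 + 3 + 3) / 3 = 8/3.

8/3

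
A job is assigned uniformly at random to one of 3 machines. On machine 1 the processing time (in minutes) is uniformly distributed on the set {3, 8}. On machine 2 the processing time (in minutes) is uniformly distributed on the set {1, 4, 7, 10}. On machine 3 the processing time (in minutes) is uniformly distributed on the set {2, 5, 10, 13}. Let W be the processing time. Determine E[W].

37/6

E[W | machine 1] = (3+8)/2 = 11/2.
E[W | machine 2] = (1+4+7+10)/4 = 11/2.
E[W | machine 3] = (2+5+10+13)/4 = 15/2.
E[W] = (1/3)·(11/2) + (1/3)·(11/2) + (1/3)·(15/2) = 37/6.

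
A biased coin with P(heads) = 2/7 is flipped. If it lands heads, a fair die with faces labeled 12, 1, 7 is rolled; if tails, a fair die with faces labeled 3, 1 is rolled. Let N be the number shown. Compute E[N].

E[N | heads] = (12+1+7)/3 = 20/3.
E[N | tails] = (3+1)/2 = 2.
E[N] = (2/7)·(20/3) + (5/7)·(2) = 10/3.

10/3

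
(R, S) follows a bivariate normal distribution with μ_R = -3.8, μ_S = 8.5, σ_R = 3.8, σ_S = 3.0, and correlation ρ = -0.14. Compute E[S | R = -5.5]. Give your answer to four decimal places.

8.6879

The regression of S on R has slope ρ·σ_S/σ_R and passes through (μ_R, μ_S).
E[S | R=-5.5] = 8.5 + (-0.14)·(3.0/3.8)·(-5.5 − (-3.8)) = 8.5 + (-0.11053)·(-1.7) = 8.6879.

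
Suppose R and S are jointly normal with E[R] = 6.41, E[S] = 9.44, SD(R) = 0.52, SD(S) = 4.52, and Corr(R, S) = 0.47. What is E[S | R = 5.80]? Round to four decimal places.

For a bivariate normal, E[S | R=x] = μ_S + ρ·(σ_S/σ_R)·(x − μ_R).
E[S | R=5.80] = 9.44 + (0.47)·(4.52/0.52)·(5.80 − (6.41)) = 9.44 + (4.0854)·(-0.61) = 6.9479.

6.9479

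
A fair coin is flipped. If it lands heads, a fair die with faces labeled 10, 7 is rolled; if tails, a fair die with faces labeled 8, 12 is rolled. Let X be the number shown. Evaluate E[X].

E[X | heads] = (10+7)/2 = 17/2.
E[X | tails] = (8+12)/2 = 10.
By the law of total expectation,
E[X] = (1/2)·(17/2) + (1/2)·(10) = 37/4.

37/4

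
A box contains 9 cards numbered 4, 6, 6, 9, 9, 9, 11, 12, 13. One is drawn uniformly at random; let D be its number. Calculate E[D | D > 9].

12

P(D > 9) = 1/3.
Σ over the event: 11·1/9 + 12·1/9 + 13·1/9 = 4.
E[D | D > 9] = (4) / (1/3) = 12.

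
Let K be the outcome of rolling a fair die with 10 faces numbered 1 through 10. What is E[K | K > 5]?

8

Given K > 5, K is equally likely to be any of {6, 7, 8, 9, 10}.
E[K | K > 5] = (6 + 7 + 8 + 9 + 10) / 5 = 8.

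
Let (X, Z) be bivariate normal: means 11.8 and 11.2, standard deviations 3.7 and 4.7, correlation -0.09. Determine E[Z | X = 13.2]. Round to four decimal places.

The regression of Z on X has slope ρ·σ_Z/σ_X and passes through (μ_X, μ_Z).
E[Z | X=13.2] = 11.2 + (-0.09)·(4.7/3.7)·(13.2 − (11.8)) = 11.2 + (-0.114324)·(1.4) = 11.0399.

11.0399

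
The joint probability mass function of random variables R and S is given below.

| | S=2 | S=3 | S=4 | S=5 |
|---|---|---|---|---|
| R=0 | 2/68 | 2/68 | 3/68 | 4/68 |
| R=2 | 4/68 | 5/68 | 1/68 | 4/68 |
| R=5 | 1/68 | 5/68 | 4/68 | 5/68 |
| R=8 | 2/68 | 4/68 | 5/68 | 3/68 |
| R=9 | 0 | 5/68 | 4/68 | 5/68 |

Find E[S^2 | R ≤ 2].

P(R ≤ 2) = 25/68.
Σ S^2·P over the event = 4·(2/68) + 9·(2/68) + 16·(3/68) + 25·(4/68) + 4·(4/68) + 9·(5/68) + 16·(1/68) + 25·(4/68) = 351/68.
E[S^2 | R ≤ 2] = (351/68) / (25/68) = 351/25.

351/25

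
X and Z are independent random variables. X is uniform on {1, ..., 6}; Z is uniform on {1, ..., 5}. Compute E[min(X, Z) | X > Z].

P(X > Z) = 1/2.
Summing min(X,Z)·P(x,y) over outcomes with X > Z gives 7/6.
E[min(X, Z) | X > Z] = (7/6) / (1/2) = 7/3.

7/3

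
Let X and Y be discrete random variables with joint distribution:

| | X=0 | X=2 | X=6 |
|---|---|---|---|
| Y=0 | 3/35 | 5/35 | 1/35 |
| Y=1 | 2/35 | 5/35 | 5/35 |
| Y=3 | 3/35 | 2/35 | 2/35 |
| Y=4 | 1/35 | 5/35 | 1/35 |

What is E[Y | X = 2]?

P(X = 2) = 17/35.
Σ Y·P over the event = 0·(5/35) + 1·(5/35) + 3·(2/35) + 4·(5/35) = 31/35.
E[Y | X = 2] = (31/35) / (17/35) = 31/17.

31/17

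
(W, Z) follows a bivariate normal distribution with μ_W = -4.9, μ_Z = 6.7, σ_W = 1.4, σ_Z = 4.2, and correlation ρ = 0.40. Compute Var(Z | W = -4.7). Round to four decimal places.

14.8176

For a bivariate normal, Var(Z | W=x) = σ_Z²(1 − ρ²).
Var(Z | W=-4.7) = (4.2)²·(1 − (0.40)²) = 17.64·0.84 = 14.8176.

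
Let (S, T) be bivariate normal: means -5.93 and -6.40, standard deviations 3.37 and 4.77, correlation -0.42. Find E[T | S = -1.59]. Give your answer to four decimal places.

-8.9800

E[T | S=x] = μ_T + ρ(σ_T/σ_S)(x − μ_S) for jointly normal variables.
E[T | S=-1.59] = -6.40 + (-0.42)·(4.77/3.37)·(-1.59 − (-5.93)) = -6.40 + (-0.59448)·(4.34) = -8.9800.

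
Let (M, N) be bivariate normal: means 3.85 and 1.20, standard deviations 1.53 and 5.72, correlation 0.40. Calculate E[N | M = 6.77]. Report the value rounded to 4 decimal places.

5.5666

The regression of N on M has slope ρ·σ_N/σ_M and passes through (μ_M, μ_N).
E[N | M=6.77] = 1.20 + (0.40)·(5.72/1.53)·(6.77 − (3.85)) = 1.20 + (1.4954)·(2.92) = 5.5666.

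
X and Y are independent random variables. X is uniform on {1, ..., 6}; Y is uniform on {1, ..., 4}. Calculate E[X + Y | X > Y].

P(X > Y) = 7/12.
Summing (X+Y)·P(x,y) over outcomes with X > Y gives 47/12.
E[X + Y | X > Y] = (47/12) / (7/12) = 47/7.

47/7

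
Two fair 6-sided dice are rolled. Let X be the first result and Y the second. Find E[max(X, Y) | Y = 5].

P(Y = 5) = 1/6.
Summing max(X,Y)·P(x,y) over outcomes with Y = 5 gives 31/36.
E[max(X, Y) | Y = 5] = (31/36) / (1/6) = 31/6.

31/6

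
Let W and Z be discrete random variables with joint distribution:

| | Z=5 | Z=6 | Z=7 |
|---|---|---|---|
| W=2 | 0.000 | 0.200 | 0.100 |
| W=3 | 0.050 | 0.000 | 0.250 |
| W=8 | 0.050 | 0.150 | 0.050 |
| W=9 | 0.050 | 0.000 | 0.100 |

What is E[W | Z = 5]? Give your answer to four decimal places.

6.6667

P(Z = 5) = 0.150.
Σ W·P over the event = 3·(0.050) + 8·(0.050) + 9·(0.050) = 1.000.
E[W | Z = 5] = (1.000) / (0.150) = 6.6667.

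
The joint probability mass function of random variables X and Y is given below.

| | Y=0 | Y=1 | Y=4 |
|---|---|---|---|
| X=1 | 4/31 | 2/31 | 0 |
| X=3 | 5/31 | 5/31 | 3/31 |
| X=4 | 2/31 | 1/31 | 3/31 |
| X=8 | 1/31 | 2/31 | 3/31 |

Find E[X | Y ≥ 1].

P(Y ≥ 1) = 19/31.
Σ X·P over the event = 1·(2/31) + 3·(5/31) + 3·(3/31) + 4·(1/31) + 4·(3/31) + 8·(2/31) + 8·(3/31) = 82/31.
E[X | Y ≥ 1] = (82/31) / (19/31) = 82/19.

82/19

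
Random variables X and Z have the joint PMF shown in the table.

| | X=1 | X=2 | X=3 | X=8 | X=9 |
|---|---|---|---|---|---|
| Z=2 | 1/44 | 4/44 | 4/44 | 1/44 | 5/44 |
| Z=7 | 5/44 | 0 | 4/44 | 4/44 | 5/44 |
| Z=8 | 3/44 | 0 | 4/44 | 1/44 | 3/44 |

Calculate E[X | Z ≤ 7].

P(Z ≤ 7) = 3/4.
Summing X·P(X=x,Z=y) over the conditioning event gives 42/11.
E[X | Z ≤ 7] = (42/11) / (3/4) = 56/11.

56/11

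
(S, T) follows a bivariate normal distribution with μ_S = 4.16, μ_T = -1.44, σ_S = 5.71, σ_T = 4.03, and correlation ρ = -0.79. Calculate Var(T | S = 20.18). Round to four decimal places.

6.1050

For a bivariate normal, Var(T | S=x) = σ_T²(1 − ρ²).
Var(T | S=20.18) = (4.03)²·(1 − (-0.79)²) = 16.2409·0.3759 = 6.1050.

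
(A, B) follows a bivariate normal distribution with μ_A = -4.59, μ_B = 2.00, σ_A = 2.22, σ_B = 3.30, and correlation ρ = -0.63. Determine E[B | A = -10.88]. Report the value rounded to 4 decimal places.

7.8905

The regression of B on A has slope ρ·σ_B/σ_A and passes through (μ_A, μ_B).
E[B | A=-10.88] = 2.00 + (-0.63)·(3.30/2.22)·(-10.88 − (-4.59)) = 2.00 + (-0.93649)·(-6.29) = 7.8905.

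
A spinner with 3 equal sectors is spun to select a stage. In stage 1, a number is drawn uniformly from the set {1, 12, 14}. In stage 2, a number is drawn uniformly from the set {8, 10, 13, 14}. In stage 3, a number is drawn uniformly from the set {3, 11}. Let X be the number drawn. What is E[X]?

109/12

E[X | stage 1] = (1+12+14)/3 = 9.
E[X | stage 2] = (8+10+13+14)/4 = 45/4.
E[X | stage 3] = (3+11)/2 = 7.
By the law of total expectation,
E[X] = (1/3)·(9) + (1/3)·(45/4) + (1/3)·(7) = 109/12.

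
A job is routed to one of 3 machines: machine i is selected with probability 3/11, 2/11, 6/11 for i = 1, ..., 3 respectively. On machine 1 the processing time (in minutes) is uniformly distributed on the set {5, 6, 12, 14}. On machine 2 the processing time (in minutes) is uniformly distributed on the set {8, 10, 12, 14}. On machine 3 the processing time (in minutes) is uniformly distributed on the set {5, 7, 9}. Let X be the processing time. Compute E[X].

367/44

E[X | machine 1] = (5+6+12+14)/4 = 37/4.
E[X | machine 2] = (8+10+12+14)/4 = 11.
E[X | machine 3] = (5+7+9)/3 = 7.
E[X] = (3/11)·(37/4) + (2/11)·(11) + (6/11)·(7) = 367/44.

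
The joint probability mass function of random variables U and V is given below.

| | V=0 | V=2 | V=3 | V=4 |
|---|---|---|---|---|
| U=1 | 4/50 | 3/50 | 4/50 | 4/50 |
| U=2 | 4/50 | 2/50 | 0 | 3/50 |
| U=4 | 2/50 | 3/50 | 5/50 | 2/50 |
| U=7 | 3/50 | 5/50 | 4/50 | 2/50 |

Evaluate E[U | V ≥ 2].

138/37

P(V ≥ 2) = 37/50.
Summing U·P(U=x,V=y) over the conditioning event gives 69/25.
E[U | V ≥ 2] = (69/25) / (37/50) = 138/37.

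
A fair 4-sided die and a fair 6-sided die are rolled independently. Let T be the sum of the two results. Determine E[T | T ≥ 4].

P(T ≥ 4) = 7/8.
Σ over the event: 4·1/8 + 5·1/6 + 6·1/6 + 7·1/6 + 8·1/8 + 9·1/12 + 10·1/24 = 17/3.
E[T | T ≥ 4] = (17/3) / (7/8) = 136/21.

136/21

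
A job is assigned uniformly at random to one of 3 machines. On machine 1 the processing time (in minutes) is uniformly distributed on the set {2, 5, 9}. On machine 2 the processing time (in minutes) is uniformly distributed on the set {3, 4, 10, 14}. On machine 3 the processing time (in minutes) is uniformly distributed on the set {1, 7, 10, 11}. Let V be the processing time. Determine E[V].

E[V | machine 1] = (2+5+9)/3 = 16/3.
E[V | machine 2] = (3+4+10+14)/4 = 31/4.
E[V | machine 3] = (1+7+10+11)/4 = 29/4.
By the law of total expectation,
E[V] = (1/3)·(16/3) + (1/3)·(31/4) + (1/3)·(29/4) = 61/9.

61/9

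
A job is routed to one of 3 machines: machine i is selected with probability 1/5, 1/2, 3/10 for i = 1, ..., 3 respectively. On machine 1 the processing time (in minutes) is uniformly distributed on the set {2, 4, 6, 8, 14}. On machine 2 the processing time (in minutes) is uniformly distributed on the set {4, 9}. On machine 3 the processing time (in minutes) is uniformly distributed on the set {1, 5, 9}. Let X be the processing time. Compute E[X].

611/100

E[X | machine 1] = (2+4+6+8+14)/5 = 34/5.
E[X | machine 2] = (4+9)/2 = 13/2.
E[X | machine 3] = (1+5+9)/3 = 5.
E[X] = (1/5)·(34/5) + (1/2)·(13/2) + (3/10)·(5) = 611/100.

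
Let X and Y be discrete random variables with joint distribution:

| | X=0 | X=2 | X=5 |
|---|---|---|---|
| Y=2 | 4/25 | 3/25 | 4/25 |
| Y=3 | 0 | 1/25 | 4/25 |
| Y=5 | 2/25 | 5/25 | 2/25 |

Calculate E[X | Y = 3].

P(Y = 3) = 1/5.
Σ X·P over the event = 2·(1/25) + 5·(4/25) = 22/25.
E[X | Y = 3] = (22/25) / (1/5) = 22/5.

22/5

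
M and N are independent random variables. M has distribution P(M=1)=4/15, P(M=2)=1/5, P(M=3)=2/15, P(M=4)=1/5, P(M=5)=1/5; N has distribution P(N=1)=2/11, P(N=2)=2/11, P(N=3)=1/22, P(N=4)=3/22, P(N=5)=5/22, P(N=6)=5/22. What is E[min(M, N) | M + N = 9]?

63/17

P(M + N = 9) = 17/165.
Summing min(M,N)·P(x,y) over outcomes with M + N = 9 gives 21/55.
E[min(M, N) | M + N = 9] = (21/55) / (17/165) = 63/17.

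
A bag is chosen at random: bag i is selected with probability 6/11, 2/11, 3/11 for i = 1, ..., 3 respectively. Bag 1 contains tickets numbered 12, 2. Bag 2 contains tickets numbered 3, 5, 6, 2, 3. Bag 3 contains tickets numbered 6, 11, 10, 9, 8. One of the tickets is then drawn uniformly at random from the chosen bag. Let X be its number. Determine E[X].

E[X | bag 1] = (12+2)/2 = 7.
E[X | bag 2] = (3+5+6+2+3)/5 = 19/5.
E[X | bag 3] = (6+11+10+9+8)/5 = 44/5.
E[X] = (6/11)·(7) + (2/11)·(19/5) + (3/11)·(44/5) = 76/11.

76/11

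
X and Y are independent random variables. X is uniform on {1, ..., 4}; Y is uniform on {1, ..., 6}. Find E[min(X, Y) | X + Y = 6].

2

Outcomes with X + Y = 6: (1,5), (2,4), (3,3), (4,2), each with probability 1/24.
E[min(X, Y) | X + Y = 6] = (1 + 2 + 3 + 2) / 4 = 2.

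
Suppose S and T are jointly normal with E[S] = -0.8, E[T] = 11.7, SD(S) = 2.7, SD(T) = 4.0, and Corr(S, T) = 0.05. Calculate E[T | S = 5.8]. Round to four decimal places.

12.1889

The regression of T on S has slope ρ·σ_T/σ_S and passes through (μ_S, μ_T).
E[T | S=5.8] = 11.7 + (0.05)·(4.0/2.7)·(5.8 − (-0.8)) = 11.7 + (0.074074)·(6.6) = 12.1889.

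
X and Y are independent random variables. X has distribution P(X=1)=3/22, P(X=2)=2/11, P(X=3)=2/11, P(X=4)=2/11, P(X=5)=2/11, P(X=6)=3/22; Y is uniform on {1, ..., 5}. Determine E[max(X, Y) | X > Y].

50/11

P(X > Y) = 1/2.
Summing max(X,Y)·P(x,y) over outcomes with X > Y gives 25/11.
E[max(X, Y) | X > Y] = (25/11) / (1/2) = 50/11.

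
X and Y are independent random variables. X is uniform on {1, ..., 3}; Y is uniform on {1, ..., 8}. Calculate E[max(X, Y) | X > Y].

8/3

Outcomes with X > Y: (2,1), (3,1), (3,2), each with probability 1/24.
E[max(X, Y) | X > Y] = (2 + 3 + 3) / 3 = 8/3.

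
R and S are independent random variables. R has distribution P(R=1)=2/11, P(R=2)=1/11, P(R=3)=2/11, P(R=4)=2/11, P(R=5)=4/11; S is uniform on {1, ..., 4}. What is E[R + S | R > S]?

P(R > S) = 27/44.
Summing (R+S)·P(x,y) over outcomes with R > S gives 177/44.
E[R + S | R > S] = (177/44) / (27/44) = 59/9.

59/9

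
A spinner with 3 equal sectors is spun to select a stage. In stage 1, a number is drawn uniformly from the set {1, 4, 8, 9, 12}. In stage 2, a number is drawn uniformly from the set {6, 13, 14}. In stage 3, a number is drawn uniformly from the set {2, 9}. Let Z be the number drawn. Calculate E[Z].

E[Z | stage 1] = (1+4+8+9+12)/5 = 34/5.
E[Z | stage 2] = (6+13+14)/3 = 11.
E[Z | stage 3] = (2+9)/2 = 11/2.
By the law of total expectation,
E[Z] = (1/3)·(34/5) + (1/3)·(11) + (1/3)·(11/2) = 233/30.

233/30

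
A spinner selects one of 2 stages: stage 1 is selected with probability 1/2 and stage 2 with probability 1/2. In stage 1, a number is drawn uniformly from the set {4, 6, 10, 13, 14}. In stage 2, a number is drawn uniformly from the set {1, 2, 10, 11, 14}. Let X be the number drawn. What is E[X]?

E[X | stage 1] = (4+6+10+13+14)/5 = 47/5.
E[X | stage 2] = (1+2+10+11+14)/5 = 38/5.
By the law of total expectation,
E[X] = (1/2)·(47/5) + (1/2)·(38/5) = 17/2.

17/2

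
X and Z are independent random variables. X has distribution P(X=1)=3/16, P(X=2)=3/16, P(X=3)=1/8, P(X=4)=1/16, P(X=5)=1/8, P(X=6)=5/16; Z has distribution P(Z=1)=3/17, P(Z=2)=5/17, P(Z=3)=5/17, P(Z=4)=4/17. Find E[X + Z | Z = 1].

75/16

P(Z = 1) = 3/17.
Summing (X+Z)·P(x,y) over outcomes with Z = 1 gives 225/272.
E[X + Z | Z = 1] = (225/272) / (3/17) = 75/16.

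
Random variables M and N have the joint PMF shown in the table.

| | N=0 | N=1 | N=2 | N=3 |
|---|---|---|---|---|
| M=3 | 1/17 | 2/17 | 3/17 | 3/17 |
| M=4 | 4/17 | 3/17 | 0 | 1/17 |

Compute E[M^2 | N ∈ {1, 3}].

109/9

P(N ∈ {1, 3}) = 9/17.
Σ M^2·P over the event = 9·(2/17) + 9·(3/17) + 16·(3/17) + 16·(1/17) = 109/17.
E[M^2 | N ∈ {1, 3}] = (109/17) / (9/17) = 109/9.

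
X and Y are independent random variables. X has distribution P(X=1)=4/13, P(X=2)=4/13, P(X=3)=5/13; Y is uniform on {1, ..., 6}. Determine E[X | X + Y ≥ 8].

19/7

P(X + Y ≥ 8) = 7/39.
Summing X·P(x,y) over outcomes with X + Y ≥ 8 gives 19/39.
E[X | X + Y ≥ 8] = (19/39) / (7/39) = 19/7.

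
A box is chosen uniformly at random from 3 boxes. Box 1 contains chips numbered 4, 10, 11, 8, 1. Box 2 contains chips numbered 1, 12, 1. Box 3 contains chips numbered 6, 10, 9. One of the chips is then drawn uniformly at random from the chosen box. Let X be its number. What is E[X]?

33/5

E[X | box 1] = (4+10+11+8+1)/5 = 34/5.
E[X | box 2] = (1+12+1)/3 = 14/3.
E[X | box 3] = (6+10+9)/3 = 25/3.
By the law of total expectation,
E[X] = (1/3)·(34/5) + (1/3)·(14/3) + (1/3)·(25/3) = 33/5.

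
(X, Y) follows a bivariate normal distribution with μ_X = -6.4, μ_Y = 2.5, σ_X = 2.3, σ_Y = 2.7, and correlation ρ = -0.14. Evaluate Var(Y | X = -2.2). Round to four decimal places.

7.1471

For a bivariate normal, Var(Y | X=x) = σ_Y²(1 − ρ²).
Var(Y | X=-2.2) = (2.7)²·(1 − (-0.14)²) = 7.29·0.9804 = 7.1471.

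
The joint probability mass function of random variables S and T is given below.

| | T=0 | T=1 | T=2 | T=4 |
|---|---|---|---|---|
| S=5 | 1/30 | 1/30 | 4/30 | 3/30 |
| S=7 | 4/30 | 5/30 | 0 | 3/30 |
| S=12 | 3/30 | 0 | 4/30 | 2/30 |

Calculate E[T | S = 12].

16/9

P(S = 12) = 3/10.
Σ T·P over the event = 0·(3/30) + 2·(4/30) + 4·(2/30) = 8/15.
E[T | S = 12] = (8/15) / (3/10) = 16/9.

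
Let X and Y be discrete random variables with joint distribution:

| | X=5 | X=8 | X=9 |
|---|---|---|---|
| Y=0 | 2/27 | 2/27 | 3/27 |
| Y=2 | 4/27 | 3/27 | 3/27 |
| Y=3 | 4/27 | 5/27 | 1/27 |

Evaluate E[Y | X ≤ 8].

41/20

P(X ≤ 8) = 20/27.
Σ Y·P over the event = 0·(2/27) + 2·(4/27) + 3·(4/27) + 0·(2/27) + 2·(3/27) + 3·(5/27) = 41/27.
E[Y | X ≤ 8] = (41/27) / (20/27) = 41/20.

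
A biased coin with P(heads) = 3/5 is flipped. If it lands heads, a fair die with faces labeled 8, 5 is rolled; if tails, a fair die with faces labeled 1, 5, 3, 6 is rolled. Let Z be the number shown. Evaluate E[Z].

E[Z | heads] = (8+5)/2 = 13/2.
E[Z | tails] = (1+5+3+6)/4 = 15/4.
E[Z] = (3/5)·(13/2) + (2/5)·(15/4) = 27/5.

27/5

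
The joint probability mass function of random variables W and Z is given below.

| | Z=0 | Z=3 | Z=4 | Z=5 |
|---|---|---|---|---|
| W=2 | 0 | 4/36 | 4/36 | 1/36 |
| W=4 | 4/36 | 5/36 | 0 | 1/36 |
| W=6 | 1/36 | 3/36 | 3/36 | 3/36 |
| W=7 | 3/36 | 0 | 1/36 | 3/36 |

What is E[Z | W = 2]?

11/3

P(W = 2) = 1/4.
Σ Z·P over the event = 3·(4/36) + 4·(4/36) + 5·(1/36) = 11/12.
E[Z | W = 2] = (11/12) / (1/4) = 11/3.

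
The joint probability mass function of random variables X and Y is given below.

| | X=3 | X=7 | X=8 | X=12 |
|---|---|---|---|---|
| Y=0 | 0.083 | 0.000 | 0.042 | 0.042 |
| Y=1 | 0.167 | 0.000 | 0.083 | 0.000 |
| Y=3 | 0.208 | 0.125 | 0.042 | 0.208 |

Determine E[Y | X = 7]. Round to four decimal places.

3.0000

P(X = 7) = 0.125.
Summing Y·P(X=x,Y=y) over the conditioning event gives 0.375.
E[Y | X = 7] = (0.375) / (0.125) = 3.0000.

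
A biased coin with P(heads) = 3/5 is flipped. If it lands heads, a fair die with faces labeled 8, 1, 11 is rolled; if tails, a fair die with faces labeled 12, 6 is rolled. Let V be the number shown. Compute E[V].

38/5

E[V | heads] = (8+1+11)/3 = 20/3.
E[V | tails] = (12+6)/2 = 9.
E[V] = (3/5)·(20/3) + (2/5)·(9) = 38/5.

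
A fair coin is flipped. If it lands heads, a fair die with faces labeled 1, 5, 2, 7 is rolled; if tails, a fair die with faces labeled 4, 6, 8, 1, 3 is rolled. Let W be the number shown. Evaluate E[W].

E[W | heads] = (1+5+2+7)/4 = 15/4.
E[W | tails] = (4+6+8+1+3)/5 = 22/5.
E[W] = (1/2)·(15/4) + (1/2)·(22/5) = 163/40.

163/40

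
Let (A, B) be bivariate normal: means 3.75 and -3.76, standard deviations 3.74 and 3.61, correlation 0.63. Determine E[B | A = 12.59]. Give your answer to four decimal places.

The regression of B on A has slope ρ·σ_B/σ_A and passes through (μ_A, μ_B).
E[B | A=12.59] = -3.76 + (0.63)·(3.61/3.74)·(12.59 − (3.75)) = -3.76 + (0.6081)·(8.84) = 1.6156.

1.6156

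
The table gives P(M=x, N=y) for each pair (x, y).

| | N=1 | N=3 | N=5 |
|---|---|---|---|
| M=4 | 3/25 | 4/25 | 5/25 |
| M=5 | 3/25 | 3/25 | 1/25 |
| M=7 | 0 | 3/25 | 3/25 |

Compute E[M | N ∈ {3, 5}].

P(N ∈ {3, 5}) = 19/25.
Σ M·P over the event = 4·(4/25) + 4·(5/25) + 5·(3/25) + 5·(1/25) + 7·(3/25) + 7·(3/25) = 98/25.
E[M | N ∈ {3, 5}] = (98/25) / (19/25) = 98/19.

98/19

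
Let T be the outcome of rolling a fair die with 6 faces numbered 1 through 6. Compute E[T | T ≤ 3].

Given T ≤ 3, T is equally likely to be any of {1, 2, 3}.
E[T | T ≤ 3] = (1 + 2 + 3) / 3 = 2.

2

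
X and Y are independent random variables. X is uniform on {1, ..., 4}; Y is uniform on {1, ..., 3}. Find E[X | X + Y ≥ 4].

P(X + Y ≥ 4) = 3/4.
Summing X·P(x,y) over outcomes with X + Y ≥ 4 gives 13/6.
E[X | X + Y ≥ 4] = (13/6) / (3/4) = 26/9.

26/9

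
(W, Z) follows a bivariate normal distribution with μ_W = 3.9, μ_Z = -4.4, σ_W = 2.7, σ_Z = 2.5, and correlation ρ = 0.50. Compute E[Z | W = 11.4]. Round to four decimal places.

E[Z | W=x] = μ_Z + ρ(σ_Z/σ_W)(x − μ_W) for jointly normal variables.
E[Z | W=11.4] = -4.4 + (0.50)·(2.5/2.7)·(11.4 − (3.9)) = -4.4 + (0.46296)·(7.5) = -0.9278.

-0.9278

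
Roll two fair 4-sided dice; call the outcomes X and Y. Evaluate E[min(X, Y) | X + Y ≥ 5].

23/10

Outcomes with X + Y ≥ 5: (1,4), (2,3), (2,4), (3,2), (3,3), (3,4), (4,1), (4,2), (4,3), (4,4), each with probability 1/16.
E[min(X, Y) | X + Y ≥ 5] = (1 + 2 + 2 + 2 + 3 + 3 + 1 + 2 + 3 + 4) / 10 = 23/10.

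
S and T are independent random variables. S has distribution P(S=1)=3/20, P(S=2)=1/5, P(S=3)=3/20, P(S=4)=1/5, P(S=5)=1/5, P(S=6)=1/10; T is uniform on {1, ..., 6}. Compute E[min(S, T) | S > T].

107/48

P(S > T) = 2/5.
Summing min(S,T)·P(x,y) over outcomes with S > T gives 107/120.
E[min(S, T) | S > T] = (107/120) / (2/5) = 107/48.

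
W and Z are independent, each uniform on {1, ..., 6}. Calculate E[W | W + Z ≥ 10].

16/3

Outcomes with W + Z ≥ 10: (4,6), (5,5), (5,6), (6,4), (6,5), (6,6), each with probability 1/36.
E[W | W + Z ≥ 10] = (4 + 5 + 5 + 6 + 6 + 6) / 6 = 16/3.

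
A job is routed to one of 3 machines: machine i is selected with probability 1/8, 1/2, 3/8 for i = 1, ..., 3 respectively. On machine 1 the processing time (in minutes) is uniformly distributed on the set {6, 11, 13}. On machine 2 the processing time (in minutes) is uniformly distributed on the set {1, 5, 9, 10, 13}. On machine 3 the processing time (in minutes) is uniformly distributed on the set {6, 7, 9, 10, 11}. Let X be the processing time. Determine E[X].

E[X | machine 1] = (6+11+13)/3 = 10.
E[X | machine 2] = (1+5+9+10+13)/5 = 38/5.
E[X | machine 3] = (6+7+9+10+11)/5 = 43/5.
By the law of total expectation,
E[X] = (1/8)·(10) + (1/2)·(38/5) + (3/8)·(43/5) = 331/40.

331/40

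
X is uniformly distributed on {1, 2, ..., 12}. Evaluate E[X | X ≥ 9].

Given X ≥ 9, X is equally likely to be any of {9, 10, 11, 12}.
E[X | X ≥ 9] = (9 + 10 + 11 + 12) / 4 = 21/2.

21/2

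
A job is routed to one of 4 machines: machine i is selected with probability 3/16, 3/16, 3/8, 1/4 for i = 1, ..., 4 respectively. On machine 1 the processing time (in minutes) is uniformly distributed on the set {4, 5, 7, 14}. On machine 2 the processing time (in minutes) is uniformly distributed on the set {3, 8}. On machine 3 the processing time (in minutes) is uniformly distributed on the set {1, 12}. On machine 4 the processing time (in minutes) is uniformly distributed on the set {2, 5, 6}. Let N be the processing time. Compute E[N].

143/24

E[N | machine 1] = (4+5+7+14)/4 = 15/2.
E[N | machine 2] = (3+8)/2 = 11/2.
E[N | machine 3] = (1+12)/2 = 13/2.
E[N | machine 4] = (2+5+6)/3 = 13/3.
By the law of total expectation,
E[N] = (3/16)·(15/2) + (3/16)·(11/2) + (3/8)·(13/2) + (1/4)·(13/3) = 143/24.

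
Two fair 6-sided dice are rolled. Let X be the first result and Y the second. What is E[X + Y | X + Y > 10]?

34/3

Outcomes with X + Y > 10: (5,6), (6,5), (6,6), each with probability 1/36.
E[X + Y | X + Y > 10] = (11 + 11 + 12) / 3 = 34/3.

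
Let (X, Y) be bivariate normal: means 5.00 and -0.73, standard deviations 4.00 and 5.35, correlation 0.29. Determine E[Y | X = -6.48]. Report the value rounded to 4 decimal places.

-5.1828

For a bivariate normal, E[Y | X=x] = μ_Y + ρ·(σ_Y/σ_X)·(x − μ_X).
E[Y | X=-6.48] = -0.73 + (0.29)·(5.35/4.00)·(-6.48 − (5.00)) = -0.73 + (0.387875)·(-11.48) = -5.1828.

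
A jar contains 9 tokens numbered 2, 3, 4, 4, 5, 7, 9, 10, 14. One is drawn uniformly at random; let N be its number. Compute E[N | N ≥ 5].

9

P(N ≥ 5) = 5/9.
Σ over the event: 5·1/9 + 7·1/9 + 9·1/9 + 10·1/9 + 14·1/9 = 5.
E[N | N ≥ 5] = (5) / (5/9) = 9.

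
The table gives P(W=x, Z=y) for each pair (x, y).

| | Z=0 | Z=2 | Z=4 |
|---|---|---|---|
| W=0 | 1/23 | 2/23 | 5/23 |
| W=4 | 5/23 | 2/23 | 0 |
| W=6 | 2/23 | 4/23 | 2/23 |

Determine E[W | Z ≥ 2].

44/15

P(Z ≥ 2) = 15/23.
Summing W·P(W=x,Z=y) over the conditioning event gives 44/23.
E[W | Z ≥ 2] = (44/23) / (15/23) = 44/15.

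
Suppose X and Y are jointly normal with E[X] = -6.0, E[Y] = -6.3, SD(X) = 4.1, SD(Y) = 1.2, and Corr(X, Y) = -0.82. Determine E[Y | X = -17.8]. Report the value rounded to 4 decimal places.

-3.4680

E[Y | X=x] = μ_Y + ρ(σ_Y/σ_X)(x − μ_X) for jointly normal variables.
E[Y | X=-17.8] = -6.3 + (-0.82)·(1.2/4.1)·(-17.8 − (-6.0)) = -6.3 + (-0.24)·(-11.8) = -3.4680.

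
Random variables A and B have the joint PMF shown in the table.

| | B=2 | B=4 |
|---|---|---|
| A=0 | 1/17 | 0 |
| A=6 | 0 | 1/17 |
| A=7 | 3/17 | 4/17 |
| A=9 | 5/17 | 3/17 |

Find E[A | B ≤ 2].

22/3

P(B ≤ 2) = 9/17.
Summing A·P(A=x,B=y) over the conditioning event gives 66/17.
E[A | B ≤ 2] = (66/17) / (9/17) = 22/3.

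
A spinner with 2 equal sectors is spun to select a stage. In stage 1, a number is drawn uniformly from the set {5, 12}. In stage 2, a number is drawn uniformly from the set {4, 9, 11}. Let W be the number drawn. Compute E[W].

33/4

E[W | stage 1] = (5+12)/2 = 17/2.
E[W | stage 2] = (4+9+11)/3 = 8.
E[W] = (1/2)·(17/2) + (1/2)·(8) = 33/4.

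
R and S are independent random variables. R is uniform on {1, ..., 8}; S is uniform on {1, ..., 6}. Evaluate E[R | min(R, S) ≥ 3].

11/2

P(min(R, S) ≥ 3) = 1/2.
Summing R·P(x,y) over outcomes with min(R, S) ≥ 3 gives 11/4.
E[R | min(R, S) ≥ 3] = (11/4) / (1/2) = 11/2.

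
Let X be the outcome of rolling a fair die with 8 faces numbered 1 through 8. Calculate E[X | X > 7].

8

Given X > 7, X is equally likely to be any of {8}.
E[X | X > 7] = (8) / 1 = 8.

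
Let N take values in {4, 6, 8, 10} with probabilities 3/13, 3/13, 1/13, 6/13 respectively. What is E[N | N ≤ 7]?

P(N ≤ 7) = 6/13.
Σ over the event: 4·3/13 + 6·3/13 = 30/13.
E[N | N ≤ 7] = (30/13) / (6/13) = 5.

5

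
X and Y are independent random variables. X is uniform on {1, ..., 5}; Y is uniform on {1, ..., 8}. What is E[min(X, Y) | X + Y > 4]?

P(X + Y > 4) = 17/20.
Summing min(X,Y)·P(x,y) over outcomes with X + Y > 4 gives 93/40.
E[min(X, Y) | X + Y > 4] = (93/40) / (17/20) = 93/34.

93/34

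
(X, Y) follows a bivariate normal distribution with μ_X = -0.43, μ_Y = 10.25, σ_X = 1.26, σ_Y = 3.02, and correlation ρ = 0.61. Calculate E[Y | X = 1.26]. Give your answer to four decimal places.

E[Y | X=x] = μ_Y + ρ(σ_Y/σ_X)(x − μ_X) for jointly normal variables.
E[Y | X=1.26] = 10.25 + (0.61)·(3.02/1.26)·(1.26 − (-0.43)) = 10.25 + (1.4621)·(1.69) = 12.7209.

12.7209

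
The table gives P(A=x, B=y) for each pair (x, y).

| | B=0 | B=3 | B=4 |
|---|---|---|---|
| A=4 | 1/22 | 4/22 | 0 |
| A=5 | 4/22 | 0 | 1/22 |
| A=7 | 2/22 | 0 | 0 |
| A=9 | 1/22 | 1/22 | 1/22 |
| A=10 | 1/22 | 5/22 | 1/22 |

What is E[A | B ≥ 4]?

P(B ≥ 4) = 3/22.
Σ A·P over the event = 5·(1/22) + 9·(1/22) + 10·(1/22) = 12/11.
E[A | B ≥ 4] = (12/11) / (3/22) = 8.

8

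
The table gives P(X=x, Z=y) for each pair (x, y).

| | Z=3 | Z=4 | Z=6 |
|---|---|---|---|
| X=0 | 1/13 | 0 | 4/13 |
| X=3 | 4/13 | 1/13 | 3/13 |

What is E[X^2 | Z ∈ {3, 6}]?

21/4

P(Z ∈ {3, 6}) = 12/13.
Σ X^2·P over the event = 0·(1/13) + 0·(4/13) + 9·(4/13) + 9·(3/13) = 63/13.
E[X^2 | Z ∈ {3, 6}] = (63/13) / (12/13) = 21/4.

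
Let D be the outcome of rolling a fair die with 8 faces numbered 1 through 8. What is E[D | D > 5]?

Given D > 5, D is equally likely to be any of {6, 7, 8}.
E[D | D > 5] = (6 + 7 + 8) / 3 = 7.

7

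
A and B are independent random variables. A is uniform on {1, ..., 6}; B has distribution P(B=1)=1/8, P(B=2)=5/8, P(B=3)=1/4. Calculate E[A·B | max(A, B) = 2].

P(max(A, B) = 2) = 11/48.
Summing AB·P(x,y) over outcomes with max(A, B) = 2 gives 2/3.
E[A·B | max(A, B) = 2] = (2/3) / (11/48) = 32/11.

32/11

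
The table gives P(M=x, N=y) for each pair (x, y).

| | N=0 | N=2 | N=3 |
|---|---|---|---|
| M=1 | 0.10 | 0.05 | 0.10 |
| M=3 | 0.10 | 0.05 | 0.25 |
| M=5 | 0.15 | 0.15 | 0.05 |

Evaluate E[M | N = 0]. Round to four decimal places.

3.2857

P(N = 0) = 0.35.
Σ M·P over the event = 1·(0.10) + 3·(0.10) + 5·(0.15) = 1.15.
E[M | N = 0] = (1.15) / (0.35) = 3.2857.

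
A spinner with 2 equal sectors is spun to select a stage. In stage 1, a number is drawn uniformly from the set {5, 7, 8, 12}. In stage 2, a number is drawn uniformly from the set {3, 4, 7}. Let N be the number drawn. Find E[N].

19/3

E[N | stage 1] = (5+7+8+12)/4 = 8.
E[N | stage 2] = (3+4+7)/3 = 14/3.
By the law of total expectation,
E[N] = (1/2)·(8) + (1/2)·(14/3) = 19/3.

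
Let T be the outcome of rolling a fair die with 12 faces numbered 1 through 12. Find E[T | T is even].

7

Given T is even, T is equally likely to be any of {2, 4, 6, 8, 10, 12}.
E[T | T is even] = (2 + 4 + 6 + 8 + 10 + 12) / 6 = 7.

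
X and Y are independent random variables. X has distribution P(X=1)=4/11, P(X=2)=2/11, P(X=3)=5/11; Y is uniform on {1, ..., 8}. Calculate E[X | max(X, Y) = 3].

53/21

P(max(X, Y) = 3) = 21/88.
Summing X·P(x,y) over outcomes with max(X, Y) = 3 gives 53/88.
E[X | max(X, Y) = 3] = (53/88) / (21/88) = 53/21.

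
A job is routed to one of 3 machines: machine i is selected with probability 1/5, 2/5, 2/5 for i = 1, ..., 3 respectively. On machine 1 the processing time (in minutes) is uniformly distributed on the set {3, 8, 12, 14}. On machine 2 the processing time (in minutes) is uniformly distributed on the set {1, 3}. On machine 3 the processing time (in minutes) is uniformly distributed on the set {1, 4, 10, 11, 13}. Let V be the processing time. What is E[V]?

577/100

E[V | machine 1] = (3+8+12+14)/4 = 37/4.
E[V | machine 2] = (1+3)/2 = 2.
E[V | machine 3] = (1+4+10+11+13)/5 = 39/5.
By the law of total expectation,
E[V] = (1/5)·(37/4) + (2/5)·(2) + (2/5)·(39/5) = 577/100.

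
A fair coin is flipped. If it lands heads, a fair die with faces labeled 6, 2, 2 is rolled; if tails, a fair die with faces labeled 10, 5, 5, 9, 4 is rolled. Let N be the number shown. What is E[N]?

E[N | heads] = (6+2+2)/3 = 10/3.
E[N | tails] = (10+5+5+9+4)/5 = 33/5.
By the law of total expectation,
E[N] = (1/2)·(10/3) + (1/2)·(33/5) = 149/30.

149/30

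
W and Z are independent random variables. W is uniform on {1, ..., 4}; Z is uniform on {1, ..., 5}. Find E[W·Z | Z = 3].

15/2

Outcomes with Z = 3: (1,3), (2,3), (3,3), (4,3), each with probability 1/20.
E[W·Z | Z = 3] = (3 + 6 + 9 + 12) / 4 = 15/2.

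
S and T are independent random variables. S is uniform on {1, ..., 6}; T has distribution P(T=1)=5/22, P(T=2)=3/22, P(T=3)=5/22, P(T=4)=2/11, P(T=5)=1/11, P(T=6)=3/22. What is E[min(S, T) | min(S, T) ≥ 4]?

P(min(S, T) ≥ 4) = 9/44.
Summing min(S,T)·P(x,y) over outcomes with min(S, T) ≥ 4 gives 11/12.
E[min(S, T) | min(S, T) ≥ 4] = (11/12) / (9/44) = 121/27.

121/27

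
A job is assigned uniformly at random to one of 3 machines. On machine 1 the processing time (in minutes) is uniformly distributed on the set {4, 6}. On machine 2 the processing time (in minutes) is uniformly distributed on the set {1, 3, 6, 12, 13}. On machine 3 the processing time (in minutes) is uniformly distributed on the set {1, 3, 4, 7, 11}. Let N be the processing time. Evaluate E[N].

E[N | machine 1] = (4+6)/2 = 5.
E[N | machine 2] = (1+3+6+12+13)/5 = 7.
E[N | machine 3] = (1+3+4+7+11)/5 = 26/5.
E[N] = (1/3)·(5) + (1/3)·(7) + (1/3)·(26/5) = 86/15.

86/15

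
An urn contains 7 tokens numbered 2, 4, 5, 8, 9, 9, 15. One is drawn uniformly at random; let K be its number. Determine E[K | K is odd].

19/2

P(K is odd) = 4/7.
Σ over the event: 5·1/7 + 9·2/7 + 15·1/7 = 38/7.
E[K | K is odd] = (38/7) / (4/7) = 19/2.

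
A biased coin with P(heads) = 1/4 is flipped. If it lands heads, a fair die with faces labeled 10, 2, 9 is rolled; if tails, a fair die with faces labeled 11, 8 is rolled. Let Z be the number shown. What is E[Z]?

71/8

E[Z | heads] = (10+2+9)/3 = 7.
E[Z | tails] = (11+8)/2 = 19/2.
By the law of total expectation,
E[Z] = (1/4)·(7) + (3/4)·(19/2) = 71/8.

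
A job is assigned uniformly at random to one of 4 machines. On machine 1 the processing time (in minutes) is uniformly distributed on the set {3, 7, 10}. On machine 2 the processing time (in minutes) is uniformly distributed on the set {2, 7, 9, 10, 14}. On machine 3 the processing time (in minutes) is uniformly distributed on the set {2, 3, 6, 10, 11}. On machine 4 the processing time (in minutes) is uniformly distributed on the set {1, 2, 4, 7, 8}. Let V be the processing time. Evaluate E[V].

E[V | machine 1] = (3+7+10)/3 = 20/3.
E[V | machine 2] = (2+7+9+10+14)/5 = 42/5.
E[V | machine 3] = (2+3+6+10+11)/5 = 32/5.
E[V | machine 4] = (1+2+4+7+8)/5 = 22/5.
By the law of total expectation,
E[V] = (1/4)·(20/3) + (1/4)·(42/5) + (1/4)·(32/5) + (1/4)·(22/5) = 97/15.

97/15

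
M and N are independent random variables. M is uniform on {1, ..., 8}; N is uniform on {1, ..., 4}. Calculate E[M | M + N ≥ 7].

P(M + N ≥ 7) = 9/16.
Summing M·P(x,y) over outcomes with M + N ≥ 7 gives 55/16.
E[M | M + N ≥ 7] = (55/16) / (9/16) = 55/9.

55/9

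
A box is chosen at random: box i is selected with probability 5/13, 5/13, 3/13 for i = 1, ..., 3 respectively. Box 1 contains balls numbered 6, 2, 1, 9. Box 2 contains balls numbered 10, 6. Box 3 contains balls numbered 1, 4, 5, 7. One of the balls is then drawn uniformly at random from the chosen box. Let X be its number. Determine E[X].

E[X | box 1] = (6+2+1+9)/4 = 9/2.
E[X | box 2] = (10+6)/2 = 8.
E[X | box 3] = (1+4+5+7)/4 = 17/4.
E[X] = (5/13)·(9/2) + (5/13)·(8) + (3/13)·(17/4) = 301/52.

301/52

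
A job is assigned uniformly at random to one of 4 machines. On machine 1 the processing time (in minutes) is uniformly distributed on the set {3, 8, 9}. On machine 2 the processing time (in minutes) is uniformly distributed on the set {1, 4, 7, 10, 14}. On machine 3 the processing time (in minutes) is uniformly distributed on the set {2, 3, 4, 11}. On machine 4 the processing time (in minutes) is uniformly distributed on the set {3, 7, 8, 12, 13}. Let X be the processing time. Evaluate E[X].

E[X | machine 1] = (3+8+9)/3 = 20/3.
E[X | machine 2] = (1+4+7+10+14)/5 = 36/5.
E[X | machine 3] = (2+3+4+11)/4 = 5.
E[X | machine 4] = (3+7+8+12+13)/5 = 43/5.
By the law of total expectation,
E[X] = (1/4)·(20/3) + (1/4)·(36/5) + (1/4)·(5) + (1/4)·(43/5) = 103/15.

103/15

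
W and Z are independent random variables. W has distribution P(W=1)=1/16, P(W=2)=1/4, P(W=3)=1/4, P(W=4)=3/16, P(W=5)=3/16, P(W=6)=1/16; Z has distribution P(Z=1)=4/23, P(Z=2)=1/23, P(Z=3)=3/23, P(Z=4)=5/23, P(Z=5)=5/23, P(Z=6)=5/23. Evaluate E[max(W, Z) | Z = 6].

6

P(Z = 6) = 5/23.
Summing max(W,Z)·P(x,y) over outcomes with Z = 6 gives 30/23.
E[max(W, Z) | Z = 6] = (30/23) / (5/23) = 6.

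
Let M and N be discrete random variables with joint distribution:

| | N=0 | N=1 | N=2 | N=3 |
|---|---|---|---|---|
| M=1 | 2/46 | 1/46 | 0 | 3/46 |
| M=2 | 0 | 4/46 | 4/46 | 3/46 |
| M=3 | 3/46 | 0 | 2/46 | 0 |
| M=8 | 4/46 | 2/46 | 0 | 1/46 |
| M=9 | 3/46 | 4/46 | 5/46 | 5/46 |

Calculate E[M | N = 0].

P(N = 0) = 6/23.
Σ M·P over the event = 1·(2/46) + 3·(3/46) + 8·(4/46) + 9·(3/46) = 35/23.
E[M | N = 0] = (35/23) / (6/23) = 35/6.

35/6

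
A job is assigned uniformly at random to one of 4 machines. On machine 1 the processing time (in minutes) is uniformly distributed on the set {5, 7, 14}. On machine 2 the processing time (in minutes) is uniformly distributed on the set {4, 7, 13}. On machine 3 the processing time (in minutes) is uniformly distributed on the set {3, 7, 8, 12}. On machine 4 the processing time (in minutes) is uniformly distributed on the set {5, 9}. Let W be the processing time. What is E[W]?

E[W | machine 1] = (5+7+14)/3 = 26/3.
E[W | machine 2] = (4+7+13)/3 = 8.
E[W | machine 3] = (3+7+8+12)/4 = 15/2.
E[W | machine 4] = (5+9)/2 = 7.
E[W] = (1/4)·(26/3) + (1/4)·(8) + (1/4)·(15/2) + (1/4)·(7) = 187/24.

187/24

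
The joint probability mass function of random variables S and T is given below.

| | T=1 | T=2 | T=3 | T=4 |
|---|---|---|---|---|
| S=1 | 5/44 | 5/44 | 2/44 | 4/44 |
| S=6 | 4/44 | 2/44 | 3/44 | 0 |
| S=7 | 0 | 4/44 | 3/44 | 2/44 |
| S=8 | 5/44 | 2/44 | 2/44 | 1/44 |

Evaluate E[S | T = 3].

57/10

P(T = 3) = 5/22.
Summing S·P(S=x,T=y) over the conditioning event gives 57/44.
E[S | T = 3] = (57/44) / (5/22) = 57/10.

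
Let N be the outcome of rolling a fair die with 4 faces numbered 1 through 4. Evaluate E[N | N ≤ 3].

2

Given N ≤ 3, N is equally likely to be any of {1, 2, 3}.
E[N | N ≤ 3] = (1 + 2 + 3) / 3 = 2.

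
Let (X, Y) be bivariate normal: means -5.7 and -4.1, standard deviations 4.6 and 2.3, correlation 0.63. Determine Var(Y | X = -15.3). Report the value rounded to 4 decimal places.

The conditional variance in a bivariate normal is σ_Y²(1 − ρ²), independent of x.
Var(Y | X=-15.3) = (2.3)²·(1 − (0.63)²) = 5.29·0.6031 = 3.1904.

3.1904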